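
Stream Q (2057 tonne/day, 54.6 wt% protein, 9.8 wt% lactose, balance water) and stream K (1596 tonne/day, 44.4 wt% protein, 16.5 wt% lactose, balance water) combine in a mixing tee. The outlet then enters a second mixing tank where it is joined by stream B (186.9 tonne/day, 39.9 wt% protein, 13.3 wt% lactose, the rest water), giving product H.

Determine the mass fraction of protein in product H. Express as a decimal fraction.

Overall, product flow = 3839.9 tonne/day.
protein in = 2057×0.546 + 1596×0.444 + 186.9×0.399 = 1906.3 tonne/day.
protein fraction in H = 0.496.

0.496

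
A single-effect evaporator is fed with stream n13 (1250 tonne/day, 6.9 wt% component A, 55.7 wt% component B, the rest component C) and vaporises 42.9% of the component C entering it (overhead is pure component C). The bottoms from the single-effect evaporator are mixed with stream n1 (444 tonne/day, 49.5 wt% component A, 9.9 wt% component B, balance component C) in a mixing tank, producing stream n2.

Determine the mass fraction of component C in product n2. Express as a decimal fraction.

Vapour removed = 0.429×0.374×1250 = 200.56 tonne/day; concentrate = 1049.4 tonne/day.
component C reaching the mixer = 266.94 (from concentrate) + 444×0.406 = 447.21 tonne/day.
Product flow = 1049.4 + 444 = 1493.4 tonne/day; component C fraction = 0.299.

0.299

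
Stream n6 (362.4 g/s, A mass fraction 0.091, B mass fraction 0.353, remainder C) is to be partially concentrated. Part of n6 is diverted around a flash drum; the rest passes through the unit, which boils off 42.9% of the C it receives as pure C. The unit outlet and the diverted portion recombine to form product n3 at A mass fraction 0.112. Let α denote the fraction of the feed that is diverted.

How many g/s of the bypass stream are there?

77.52 g/s

All 362.4×0.091 = 32.978 g/s of A reaches n3, so n3 = 32.978/0.112 = 294.45 g/s and vapour = 67.95 g/s.
The evaporator receives (1−α)·362.4 of feed at 0.556 C and removes 0.429 of that C:
0.429×0.556×(1−α)×362.4 = 67.95
(1−α) = 67.95/86.441 = 0.7861;  α = 0.2139.
Bypass flow = 0.2139×362.4 = 77.523 g/s.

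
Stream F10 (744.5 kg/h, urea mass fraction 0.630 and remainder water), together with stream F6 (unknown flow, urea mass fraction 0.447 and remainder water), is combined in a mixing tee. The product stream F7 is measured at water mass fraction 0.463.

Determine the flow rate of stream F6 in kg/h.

Let F6 be the unknown flow. Total out = 744.5 + F6.
water balance: 275.46 + 0.553·F6 = 0.463·(744.5 + F6)
(0.553 − 0.463)·F6 = 0.463×744.5 − 275.46 = 69.239
F6 = 69.239 / 0.090 = 769.32 kg/h

769.3 kg/h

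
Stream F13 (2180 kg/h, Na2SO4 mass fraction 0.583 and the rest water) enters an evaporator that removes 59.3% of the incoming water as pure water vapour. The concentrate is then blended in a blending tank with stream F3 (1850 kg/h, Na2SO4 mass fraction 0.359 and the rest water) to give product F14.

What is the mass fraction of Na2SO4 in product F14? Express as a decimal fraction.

Vapour removed = 0.593×0.417×2180 = 539.07 kg/h; concentrate = 1640.9 kg/h.
Na2SO4 reaching the mixer = 1270.9 (from concentrate) + 1850×0.359 = 1935.1 kg/h.
Product flow = 1640.9 + 1850 = 3490.9 kg/h; Na2SO4 fraction = 0.554.

0.554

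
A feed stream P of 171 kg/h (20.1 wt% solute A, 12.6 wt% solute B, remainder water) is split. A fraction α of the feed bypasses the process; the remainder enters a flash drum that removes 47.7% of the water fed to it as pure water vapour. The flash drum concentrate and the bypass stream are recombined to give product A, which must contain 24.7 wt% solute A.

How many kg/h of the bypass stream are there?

All 171×0.201 = 34.371 kg/h of solute A reaches A, so A = 34.371/0.247 = 139.15 kg/h and vapour = 31.846 kg/h.
The evaporator receives (1−α)·171 of feed at 0.673 water and removes 0.477 of that water:
0.477×0.673×(1−α)×171 = 31.846
(1−α) = 31.846/54.895 = 0.5801;  α = 0.4199.
Bypass flow = 0.4199×171 = 71.797 kg/h.

71.8 kg/h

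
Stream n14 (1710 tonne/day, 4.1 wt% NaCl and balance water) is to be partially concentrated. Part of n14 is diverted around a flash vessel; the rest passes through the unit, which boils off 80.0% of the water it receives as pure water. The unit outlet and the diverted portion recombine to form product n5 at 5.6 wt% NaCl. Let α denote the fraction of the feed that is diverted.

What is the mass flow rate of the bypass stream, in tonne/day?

All 1710×0.041 = 70.11 tonne/day of NaCl reaches n5, so n5 = 70.11/0.056 = 1252 tonne/day and vapour = 458.04 tonne/day.
The evaporator receives (1−α)·1710 of feed at 0.959 water and removes 0.800 of that water:
0.800×0.959×(1−α)×1710 = 458.04
(1−α) = 458.04/1311.9 = 0.3491;  α = 0.6509.
Bypass flow = 0.6509×1710 = 1113 tonne/day.

1113 tonne/day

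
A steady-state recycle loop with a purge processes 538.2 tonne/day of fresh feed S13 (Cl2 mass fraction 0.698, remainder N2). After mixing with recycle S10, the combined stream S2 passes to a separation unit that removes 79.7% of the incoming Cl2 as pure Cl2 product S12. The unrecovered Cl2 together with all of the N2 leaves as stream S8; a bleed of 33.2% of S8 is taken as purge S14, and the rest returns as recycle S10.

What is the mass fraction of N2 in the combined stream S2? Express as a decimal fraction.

0.530

N2 enters only via S13 and leaves only via the purge: 538.2×0.302 = 0.332×(N2 in S8), and the separation unit passes all N2, so N2 in S2 = N2 in S8 = 489.57 tonne/day.
Cl2 in S2: m_A = 538.2×0.698 + (1−0.332)·(1−0.797)·m_A, so m_A = 375.66/0.8644 = 434.6 tonne/day.
S2 = 434.6 + 489.57 = 924.16 tonne/day.
N2 fraction in S2 = 489.57/924.16 = 0.530.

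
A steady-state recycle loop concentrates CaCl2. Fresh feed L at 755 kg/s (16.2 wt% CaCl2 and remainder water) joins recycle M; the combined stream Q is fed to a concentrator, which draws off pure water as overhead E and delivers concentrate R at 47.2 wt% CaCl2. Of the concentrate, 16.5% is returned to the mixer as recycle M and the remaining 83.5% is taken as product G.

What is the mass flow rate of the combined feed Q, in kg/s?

806.2 kg/s

Overall CaCl2 balance (none leaves overhead): CaCl2 in fresh feed = CaCl2 in product, i.e. 755×0.162 = (1−0.165)·R·0.472.
R = 122.31/(0.472×0.835) = 310.34 kg/s.
Recycle M = 0.165×310.34 = 51.206 kg/s.
Combined feed Q = 755 + 51.206 = 806.21 kg/s.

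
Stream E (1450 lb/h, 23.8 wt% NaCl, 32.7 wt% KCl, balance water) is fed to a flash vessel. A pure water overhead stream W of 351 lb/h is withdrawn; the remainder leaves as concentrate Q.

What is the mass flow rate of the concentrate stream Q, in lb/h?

1099 lb/h

Concentrate = 1450 − 351 = 1099 lb/h.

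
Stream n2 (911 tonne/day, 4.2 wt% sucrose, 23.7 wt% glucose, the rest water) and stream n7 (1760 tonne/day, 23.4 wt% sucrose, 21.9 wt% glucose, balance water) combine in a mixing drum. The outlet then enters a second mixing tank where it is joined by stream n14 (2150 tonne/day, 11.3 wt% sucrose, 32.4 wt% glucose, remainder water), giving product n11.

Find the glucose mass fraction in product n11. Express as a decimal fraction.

Overall, product flow = 4821 tonne/day.
glucose in = 911×0.237 + 1760×0.219 + 2150×0.324 = 1297.9 tonne/day.
glucose fraction in n11 = 0.2692.

0.2692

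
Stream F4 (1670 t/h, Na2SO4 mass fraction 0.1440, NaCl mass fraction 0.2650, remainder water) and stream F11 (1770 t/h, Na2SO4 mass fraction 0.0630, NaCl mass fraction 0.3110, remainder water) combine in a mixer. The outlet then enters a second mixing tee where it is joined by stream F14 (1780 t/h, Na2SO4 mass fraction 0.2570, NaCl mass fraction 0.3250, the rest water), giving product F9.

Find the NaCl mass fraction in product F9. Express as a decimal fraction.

Overall, product flow = 5220 t/h.
NaCl in = 1670×0.265 + 1770×0.311 + 1780×0.325 = 1571.5 t/h.
NaCl fraction in F9 = 0.3011.

0.3011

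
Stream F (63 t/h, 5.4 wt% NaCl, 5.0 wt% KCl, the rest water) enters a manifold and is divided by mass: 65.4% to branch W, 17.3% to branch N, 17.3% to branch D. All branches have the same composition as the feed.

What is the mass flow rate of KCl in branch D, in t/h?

Branch D total = 0.173×63 = 10.899 t/h.
KCl in D = 0.050×10.899 = 0.54495 t/h.

0.5449 t/h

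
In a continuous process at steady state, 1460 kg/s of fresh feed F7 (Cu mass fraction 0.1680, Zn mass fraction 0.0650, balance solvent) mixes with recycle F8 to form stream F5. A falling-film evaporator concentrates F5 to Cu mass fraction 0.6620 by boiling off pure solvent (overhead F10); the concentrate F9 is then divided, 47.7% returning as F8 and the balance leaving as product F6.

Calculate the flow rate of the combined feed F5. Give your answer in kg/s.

1798 kg/s

Overall Cu balance (none leaves overhead): Cu in fresh feed = Cu in product, i.e. 1460×0.168 = (1−0.477)·F9·0.662.
F9 = 245.28/(0.662×0.523) = 708.44 kg/s.
Recycle F8 = 0.477×708.44 = 337.93 kg/s.
Combined feed F5 = 1460 + 337.93 = 1797.9 kg/s.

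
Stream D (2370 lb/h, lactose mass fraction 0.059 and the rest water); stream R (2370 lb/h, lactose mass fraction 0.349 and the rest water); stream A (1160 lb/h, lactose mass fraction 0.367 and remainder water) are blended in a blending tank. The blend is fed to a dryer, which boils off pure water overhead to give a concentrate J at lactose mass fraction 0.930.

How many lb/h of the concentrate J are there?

lactose entering = 2370×0.059 + 2370×0.349 + 1160×0.367 = 1392.7 lb/h.
All lactose reports to J, so J = 1392.7/0.930 = 1497.5 lb/h.

1498 lb/h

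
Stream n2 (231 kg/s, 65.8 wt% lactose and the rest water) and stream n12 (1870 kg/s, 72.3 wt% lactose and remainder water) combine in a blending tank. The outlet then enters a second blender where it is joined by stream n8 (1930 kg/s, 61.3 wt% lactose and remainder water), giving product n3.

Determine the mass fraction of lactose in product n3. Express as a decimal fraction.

0.6666

Overall, product flow = 4031 kg/s.
lactose in = 231×0.658 + 1870×0.723 + 1930×0.613 = 2687.1 kg/s.
lactose fraction in n3 = 0.6666.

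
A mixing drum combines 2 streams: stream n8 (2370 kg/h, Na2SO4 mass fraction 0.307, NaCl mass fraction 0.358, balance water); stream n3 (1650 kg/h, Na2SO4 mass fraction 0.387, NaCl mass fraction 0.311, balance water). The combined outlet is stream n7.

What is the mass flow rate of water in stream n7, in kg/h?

water out = water in = 2370×0.335 + 1650×0.302 = 1292.2 kg/h.

1292 kg/h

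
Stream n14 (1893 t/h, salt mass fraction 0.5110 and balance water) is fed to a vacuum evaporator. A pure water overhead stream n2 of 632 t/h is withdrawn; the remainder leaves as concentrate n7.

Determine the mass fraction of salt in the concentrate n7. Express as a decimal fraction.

0.7671

salt is not removed: 1893×0.511 = 967.32 t/h of salt enters n7.
Concentrate = 1893 − 632 = 1261 t/h.
Mass fraction = 967.32/1261 = 0.7671.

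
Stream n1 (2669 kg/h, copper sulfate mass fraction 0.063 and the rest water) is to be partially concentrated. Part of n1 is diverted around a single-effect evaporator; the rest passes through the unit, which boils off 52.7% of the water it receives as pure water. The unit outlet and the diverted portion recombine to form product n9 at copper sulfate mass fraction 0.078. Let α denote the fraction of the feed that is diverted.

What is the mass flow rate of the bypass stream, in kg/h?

All 2669×0.063 = 168.15 kg/h of copper sulfate reaches n9, so n9 = 168.15/0.078 = 2155.7 kg/h and vapour = 513.27 kg/h.
The evaporator receives (1−α)·2669 of feed at 0.937 water and removes 0.527 of that water:
0.527×0.937×(1−α)×2669 = 513.27
(1−α) = 513.27/1317.9 = 0.3894;  α = 0.6106.
Bypass flow = 0.6106×2669 = 1629.6 kg/h.

1630 kg/h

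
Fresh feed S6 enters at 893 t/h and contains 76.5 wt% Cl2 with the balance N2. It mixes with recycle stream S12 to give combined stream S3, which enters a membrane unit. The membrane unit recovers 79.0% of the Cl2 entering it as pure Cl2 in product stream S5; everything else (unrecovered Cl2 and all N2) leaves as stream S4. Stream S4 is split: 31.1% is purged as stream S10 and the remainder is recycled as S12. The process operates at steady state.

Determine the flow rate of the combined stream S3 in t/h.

1473 t/h

N2 enters only via S6 and leaves only via the purge: 893×0.235 = 0.311×(N2 in S4), and the membrane unit passes all N2, so N2 in S3 = N2 in S4 = 674.77 t/h.
Cl2 in S3: m_A = 893×0.765 + (1−0.311)·(1−0.790)·m_A, so m_A = 683.14/0.8553 = 798.71 t/h.
S3 = 798.71 + 674.77 = 1473.5 t/h.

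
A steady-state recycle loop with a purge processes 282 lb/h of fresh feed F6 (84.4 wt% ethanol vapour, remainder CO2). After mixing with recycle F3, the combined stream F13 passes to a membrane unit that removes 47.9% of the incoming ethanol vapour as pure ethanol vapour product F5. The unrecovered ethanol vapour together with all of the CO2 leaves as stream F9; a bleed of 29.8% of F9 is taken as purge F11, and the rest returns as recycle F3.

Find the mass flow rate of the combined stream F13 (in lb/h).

CO2 enters only via F6 and leaves only via the purge: 282×0.156 = 0.298×(CO2 in F9), and the membrane unit passes all CO2, so CO2 in F13 = CO2 in F9 = 147.62 lb/h.
ethanol vapour in F13: m_A = 282×0.844 + (1−0.298)·(1−0.479)·m_A, so m_A = 238.01/0.6343 = 375.25 lb/h.
F13 = 375.25 + 147.62 = 522.88 lb/h.

522.9 lb/h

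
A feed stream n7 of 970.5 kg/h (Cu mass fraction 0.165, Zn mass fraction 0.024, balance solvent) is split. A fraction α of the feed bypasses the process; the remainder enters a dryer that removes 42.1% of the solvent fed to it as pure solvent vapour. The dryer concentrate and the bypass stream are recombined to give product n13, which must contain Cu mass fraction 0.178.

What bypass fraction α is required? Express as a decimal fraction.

0.786

All 970.5×0.165 = 160.13 kg/h of Cu reaches n13, so n13 = 160.13/0.178 = 899.62 kg/h and vapour = 70.879 kg/h.
The evaporator receives (1−α)·970.5 of feed at 0.811 solvent and removes 0.421 of that solvent:
0.421×0.811×(1−α)×970.5 = 70.879
(1−α) = 70.879/331.36 = 0.2139;  α = 0.7861.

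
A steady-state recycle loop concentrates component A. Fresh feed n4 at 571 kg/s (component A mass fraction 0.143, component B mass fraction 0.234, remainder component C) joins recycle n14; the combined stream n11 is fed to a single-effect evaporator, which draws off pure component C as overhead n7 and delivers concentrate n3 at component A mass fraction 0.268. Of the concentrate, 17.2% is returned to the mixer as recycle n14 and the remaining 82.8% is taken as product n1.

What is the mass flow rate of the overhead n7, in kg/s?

Overall component A balance (none leaves overhead): component A in fresh feed = component A in product, i.e. 571×0.143 = (1−0.172)·n3·0.268.
n3 = 81.653/(0.268×0.828) = 367.97 kg/s.
Recycle n14 = 0.172×367.97 = 63.29 kg/s.
Combined feed n11 = 571 + 63.29 = 634.29 kg/s.
Overhead n7 = n11 − n3 = 634.29 − 367.97 = 266.32 kg/s.

266.3 kg/s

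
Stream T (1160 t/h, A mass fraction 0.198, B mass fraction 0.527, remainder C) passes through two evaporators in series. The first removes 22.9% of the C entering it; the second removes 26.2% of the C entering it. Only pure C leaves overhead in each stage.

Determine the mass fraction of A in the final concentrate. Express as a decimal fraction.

0.225

C in feed = 1160×0.275 = 319 t/h.
After stage 1: C left = (1−0.229)×319 = 245.95; stream total = 1086.9 t/h.
After stage 2: C left = (1−0.262)×245.95 = 181.51; final concentrate = 1022.5 t/h.
A fraction = 229.68/1022.5 = 0.225.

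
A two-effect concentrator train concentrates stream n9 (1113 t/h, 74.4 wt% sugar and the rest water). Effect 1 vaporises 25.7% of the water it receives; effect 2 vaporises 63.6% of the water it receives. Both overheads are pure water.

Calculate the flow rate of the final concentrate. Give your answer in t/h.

905.1 t/h

water in feed = 1113×0.256 = 284.93 t/h.
After stage 1: water left = (1−0.257)×284.93 = 211.7; stream total = 1039.8 t/h.
After stage 2: water left = (1−0.636)×211.7 = 77.059; final concentrate = 905.13 t/h.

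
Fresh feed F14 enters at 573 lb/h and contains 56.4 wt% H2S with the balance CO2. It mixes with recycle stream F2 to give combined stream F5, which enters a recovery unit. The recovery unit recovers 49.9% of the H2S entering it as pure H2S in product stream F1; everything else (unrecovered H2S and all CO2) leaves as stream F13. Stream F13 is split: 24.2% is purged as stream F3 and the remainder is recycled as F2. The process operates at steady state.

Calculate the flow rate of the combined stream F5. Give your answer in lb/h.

CO2 enters only via F14 and leaves only via the purge: 573×0.436 = 0.242×(CO2 in F13), and the recovery unit passes all CO2, so CO2 in F5 = CO2 in F13 = 1032.3 lb/h.
H2S in F5: m_A = 573×0.564 + (1−0.242)·(1−0.499)·m_A, so m_A = 323.17/0.6202 = 521.04 lb/h.
F5 = 521.04 + 1032.3 = 1553.4 lb/h.

1553 lb/h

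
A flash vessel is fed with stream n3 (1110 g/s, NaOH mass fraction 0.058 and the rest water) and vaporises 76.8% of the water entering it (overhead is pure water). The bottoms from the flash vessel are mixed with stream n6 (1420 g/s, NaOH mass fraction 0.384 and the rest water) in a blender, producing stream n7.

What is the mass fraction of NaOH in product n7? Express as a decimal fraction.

Vapour removed = 0.768×0.942×1110 = 803.04 g/s; concentrate = 306.96 g/s.
NaOH reaching the mixer = 64.38 (from concentrate) + 1420×0.384 = 609.66 g/s.
Product flow = 306.96 + 1420 = 1727 g/s; NaOH fraction = 0.353.

0.353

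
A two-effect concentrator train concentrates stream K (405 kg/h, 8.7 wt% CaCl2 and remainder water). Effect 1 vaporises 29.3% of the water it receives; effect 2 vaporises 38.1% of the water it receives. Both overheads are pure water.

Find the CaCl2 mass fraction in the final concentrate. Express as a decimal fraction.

0.1788

water in feed = 405×0.913 = 369.76 kg/h.
After stage 1: water left = (1−0.293)×369.76 = 261.42; stream total = 296.66 kg/h.
After stage 2: water left = (1−0.381)×261.42 = 161.82; final concentrate = 197.06 kg/h.
CaCl2 fraction = 35.235/197.06 = 0.1788.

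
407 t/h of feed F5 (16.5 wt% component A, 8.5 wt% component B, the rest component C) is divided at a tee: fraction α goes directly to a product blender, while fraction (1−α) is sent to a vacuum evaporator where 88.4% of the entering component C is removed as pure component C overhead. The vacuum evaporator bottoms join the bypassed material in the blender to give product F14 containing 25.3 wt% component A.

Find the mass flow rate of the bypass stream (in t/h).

All 407×0.165 = 67.155 t/h of component A reaches F14, so F14 = 67.155/0.253 = 265.43 t/h and vapour = 141.57 t/h.
The evaporator receives (1−α)·407 of feed at 0.750 component C and removes 0.884 of that component C:
0.884×0.750×(1−α)×407 = 141.57
(1−α) = 141.57/269.84 = 0.5246;  α = 0.4754.
Bypass flow = 0.4754×407 = 193.48 t/h.

193.5 t/h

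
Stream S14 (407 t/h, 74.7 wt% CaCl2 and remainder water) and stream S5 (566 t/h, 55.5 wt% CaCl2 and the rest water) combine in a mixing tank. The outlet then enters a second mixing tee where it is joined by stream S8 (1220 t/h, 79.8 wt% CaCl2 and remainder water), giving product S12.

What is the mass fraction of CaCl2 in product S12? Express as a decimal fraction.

Overall, product flow = 2193 t/h.
CaCl2 in = 407×0.747 + 566×0.555 + 1220×0.798 = 1591.7 t/h.
CaCl2 fraction in S12 = 0.726.

0.726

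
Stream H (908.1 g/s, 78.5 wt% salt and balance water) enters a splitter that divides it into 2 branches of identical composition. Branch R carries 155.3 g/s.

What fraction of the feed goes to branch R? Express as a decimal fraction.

0.171

Fraction to R = 155.3/908.1 = 0.1710.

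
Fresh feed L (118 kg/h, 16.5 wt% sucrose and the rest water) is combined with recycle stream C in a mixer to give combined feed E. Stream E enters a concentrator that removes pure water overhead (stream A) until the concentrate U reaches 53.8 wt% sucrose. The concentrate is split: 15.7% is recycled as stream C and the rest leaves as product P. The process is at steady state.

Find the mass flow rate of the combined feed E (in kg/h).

124.7 kg/h

Overall sucrose balance (none leaves overhead): sucrose in fresh feed = sucrose in product, i.e. 118×0.165 = (1−0.157)·U·0.538.
U = 19.47/(0.538×0.843) = 42.93 kg/h.
Recycle C = 0.157×42.93 = 6.7399 kg/h.
Combined feed E = 118 + 6.7399 = 124.74 kg/h.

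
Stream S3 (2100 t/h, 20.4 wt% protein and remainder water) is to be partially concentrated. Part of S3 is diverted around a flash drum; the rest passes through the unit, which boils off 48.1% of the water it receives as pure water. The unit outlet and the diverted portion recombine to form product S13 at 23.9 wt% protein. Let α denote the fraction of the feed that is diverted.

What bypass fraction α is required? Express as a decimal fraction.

All 2100×0.204 = 428.4 t/h of protein reaches S13, so S13 = 428.4/0.239 = 1792.5 t/h and vapour = 307.53 t/h.
The evaporator receives (1−α)·2100 of feed at 0.796 water and removes 0.481 of that water:
0.481×0.796×(1−α)×2100 = 307.53
(1−α) = 307.53/804.04 = 0.3825;  α = 0.6175.

0.618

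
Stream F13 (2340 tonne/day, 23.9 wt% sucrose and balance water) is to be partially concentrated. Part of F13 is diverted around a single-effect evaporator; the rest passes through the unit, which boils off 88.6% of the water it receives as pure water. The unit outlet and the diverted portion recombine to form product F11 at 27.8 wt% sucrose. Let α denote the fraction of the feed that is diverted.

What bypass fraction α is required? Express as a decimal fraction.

0.792

All 2340×0.239 = 559.26 tonne/day of sucrose reaches F11, so F11 = 559.26/0.278 = 2011.7 tonne/day and vapour = 328.27 tonne/day.
The evaporator receives (1−α)·2340 of feed at 0.761 water and removes 0.886 of that water:
0.886×0.761×(1−α)×2340 = 328.27
(1−α) = 328.27/1577.7 = 0.2081;  α = 0.7919.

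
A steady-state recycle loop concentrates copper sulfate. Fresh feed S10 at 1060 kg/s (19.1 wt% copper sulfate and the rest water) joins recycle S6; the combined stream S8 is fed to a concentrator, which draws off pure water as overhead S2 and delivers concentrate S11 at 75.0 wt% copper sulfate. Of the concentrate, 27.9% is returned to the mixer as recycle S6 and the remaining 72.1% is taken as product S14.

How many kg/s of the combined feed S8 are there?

1164 kg/s

Overall copper sulfate balance (none leaves overhead): copper sulfate in fresh feed = copper sulfate in product, i.e. 1060×0.191 = (1−0.279)·S11·0.750.
S11 = 202.46/(0.750×0.721) = 374.41 kg/s.
Recycle S6 = 0.279×374.41 = 104.46 kg/s.
Combined feed S8 = 1060 + 104.46 = 1164.5 kg/s.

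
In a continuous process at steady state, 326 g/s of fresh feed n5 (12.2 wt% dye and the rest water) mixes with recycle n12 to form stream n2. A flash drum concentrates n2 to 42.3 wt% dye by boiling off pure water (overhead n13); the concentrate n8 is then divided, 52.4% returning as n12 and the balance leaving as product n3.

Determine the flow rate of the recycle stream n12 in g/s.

103.5 g/s

Overall dye balance (none leaves overhead): dye in fresh feed = dye in product, i.e. 326×0.122 = (1−0.524)·n8·0.423.
n8 = 39.772/(0.423×0.476) = 197.53 g/s.
Recycle n12 = 0.524×197.53 = 103.51 g/s.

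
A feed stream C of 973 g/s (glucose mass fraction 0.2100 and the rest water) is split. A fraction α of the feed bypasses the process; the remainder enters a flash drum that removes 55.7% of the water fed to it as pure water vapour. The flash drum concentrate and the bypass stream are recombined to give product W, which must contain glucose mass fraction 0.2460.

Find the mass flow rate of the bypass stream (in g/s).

649.4 g/s

All 973×0.210 = 204.33 g/s of glucose reaches W, so W = 204.33/0.246 = 830.61 g/s and vapour = 142.39 g/s.
The evaporator receives (1−α)·973 of feed at 0.790 water and removes 0.557 of that water:
0.557×0.790×(1−α)×973 = 142.39
(1−α) = 142.39/428.15 = 0.3326;  α = 0.6674.
Bypass flow = 0.6674×973 = 649.41 g/s.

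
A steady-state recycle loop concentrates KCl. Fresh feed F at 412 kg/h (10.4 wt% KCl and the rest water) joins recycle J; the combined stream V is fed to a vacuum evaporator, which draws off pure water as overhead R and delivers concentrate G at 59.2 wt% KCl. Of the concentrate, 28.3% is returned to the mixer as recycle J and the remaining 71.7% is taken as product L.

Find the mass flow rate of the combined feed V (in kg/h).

440.6 kg/h

Overall KCl balance (none leaves overhead): KCl in fresh feed = KCl in product, i.e. 412×0.104 = (1−0.283)·G·0.592.
G = 42.848/(0.592×0.717) = 100.95 kg/h.
Recycle J = 0.283×100.95 = 28.568 kg/h.
Combined feed V = 412 + 28.568 = 440.57 kg/h.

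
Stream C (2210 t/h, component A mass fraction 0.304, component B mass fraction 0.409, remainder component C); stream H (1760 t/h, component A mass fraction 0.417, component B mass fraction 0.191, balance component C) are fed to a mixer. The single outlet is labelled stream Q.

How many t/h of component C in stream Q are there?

component C out = component C in = 2210×0.287 + 1760×0.392 = 1324.2 t/h.

1324 t/h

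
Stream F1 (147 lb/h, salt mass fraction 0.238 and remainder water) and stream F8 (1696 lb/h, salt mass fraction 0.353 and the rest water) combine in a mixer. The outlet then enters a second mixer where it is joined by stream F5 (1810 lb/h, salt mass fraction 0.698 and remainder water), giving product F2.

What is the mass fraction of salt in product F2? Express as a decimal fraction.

Overall, product flow = 3653 lb/h.
salt in = 147×0.238 + 1696×0.353 + 1810×0.698 = 1897.1 lb/h.
salt fraction in F2 = 0.519.

0.519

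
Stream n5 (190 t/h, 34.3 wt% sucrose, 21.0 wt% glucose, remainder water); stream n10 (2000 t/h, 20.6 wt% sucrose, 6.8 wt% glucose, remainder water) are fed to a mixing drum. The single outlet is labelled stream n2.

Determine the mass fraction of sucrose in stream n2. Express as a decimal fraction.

0.218

Total flow out = 190 + 2000 = 2190 t/h.
sucrose in = 190×0.343 + 2000×0.206 = 477.17 t/h.
sucrose mass fraction in n2 = 477.17/2190 = 0.218.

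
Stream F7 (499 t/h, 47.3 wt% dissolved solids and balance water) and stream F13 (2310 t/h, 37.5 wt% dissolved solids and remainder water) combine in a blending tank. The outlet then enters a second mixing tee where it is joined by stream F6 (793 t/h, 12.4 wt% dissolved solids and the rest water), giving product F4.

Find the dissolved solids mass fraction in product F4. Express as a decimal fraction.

0.3333

Overall, product flow = 3602 t/h.
dissolved solids in = 499×0.473 + 2310×0.375 + 793×0.124 = 1200.6 t/h.
dissolved solids fraction in F4 = 0.3333.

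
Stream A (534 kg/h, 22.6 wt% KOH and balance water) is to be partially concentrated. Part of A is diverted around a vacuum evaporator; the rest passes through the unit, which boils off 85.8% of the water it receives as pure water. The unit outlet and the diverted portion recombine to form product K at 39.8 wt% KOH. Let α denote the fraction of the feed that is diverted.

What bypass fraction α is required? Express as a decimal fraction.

0.349

All 534×0.226 = 120.68 kg/h of KOH reaches K, so K = 120.68/0.398 = 303.23 kg/h and vapour = 230.77 kg/h.
The evaporator receives (1−α)·534 of feed at 0.774 water and removes 0.858 of that water:
0.858×0.774×(1−α)×534 = 230.77
(1−α) = 230.77/354.63 = 0.6508;  α = 0.3492.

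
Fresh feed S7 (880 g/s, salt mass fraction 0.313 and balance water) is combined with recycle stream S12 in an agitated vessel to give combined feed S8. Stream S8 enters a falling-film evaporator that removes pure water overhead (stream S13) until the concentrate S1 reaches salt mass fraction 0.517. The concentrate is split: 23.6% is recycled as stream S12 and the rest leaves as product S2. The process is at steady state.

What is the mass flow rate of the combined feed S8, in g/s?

Overall salt balance (none leaves overhead): salt in fresh feed = salt in product, i.e. 880×0.313 = (1−0.236)·S1·0.517.
S1 = 275.44/(0.517×0.764) = 697.34 g/s.
Recycle S12 = 0.236×697.34 = 164.57 g/s.
Combined feed S8 = 880 + 164.57 = 1044.6 g/s.

1045 g/s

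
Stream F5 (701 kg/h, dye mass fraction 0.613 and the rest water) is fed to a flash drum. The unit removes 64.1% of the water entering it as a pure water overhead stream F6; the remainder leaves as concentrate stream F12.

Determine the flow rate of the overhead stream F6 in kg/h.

water entering = 701×0.387 = 271.29 kg/h; overhead removed = 0.641×271.29 = 173.89 kg/h.

173.9 kg/h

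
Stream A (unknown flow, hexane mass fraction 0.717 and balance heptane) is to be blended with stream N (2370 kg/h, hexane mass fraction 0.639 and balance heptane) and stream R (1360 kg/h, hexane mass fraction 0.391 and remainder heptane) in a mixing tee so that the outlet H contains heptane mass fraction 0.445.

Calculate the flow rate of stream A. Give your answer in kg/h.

147.9 kg/h

Let A be the unknown flow. Total out = 3730 + A.
heptane balance: 1683.8 + 0.283·A = 0.445·(3730 + A)
(0.283 − 0.445)·A = 0.445×3730 − 1683.8 = -23.96
A = -23.96 / -0.162 = 147.9 kg/h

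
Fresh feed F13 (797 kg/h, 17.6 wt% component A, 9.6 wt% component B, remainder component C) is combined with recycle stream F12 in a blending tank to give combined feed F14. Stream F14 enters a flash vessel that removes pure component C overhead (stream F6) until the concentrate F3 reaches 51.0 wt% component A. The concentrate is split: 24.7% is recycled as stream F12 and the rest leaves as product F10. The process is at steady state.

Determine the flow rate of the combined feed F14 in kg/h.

887.2 kg/h

Overall component A balance (none leaves overhead): component A in fresh feed = component A in product, i.e. 797×0.176 = (1−0.247)·F3·0.510.
F3 = 140.27/(0.510×0.753) = 365.26 kg/h.
Recycle F12 = 0.247×365.26 = 90.22 kg/h.
Combined feed F14 = 797 + 90.22 = 887.22 kg/h.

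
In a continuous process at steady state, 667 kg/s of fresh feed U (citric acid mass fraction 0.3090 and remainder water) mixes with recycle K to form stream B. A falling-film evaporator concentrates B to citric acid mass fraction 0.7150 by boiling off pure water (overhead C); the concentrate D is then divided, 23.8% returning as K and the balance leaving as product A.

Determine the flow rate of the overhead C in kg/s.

Overall citric acid balance (none leaves overhead): citric acid in fresh feed = citric acid in product, i.e. 667×0.309 = (1−0.238)·D·0.715.
D = 206.1/(0.715×0.762) = 378.29 kg/s.
Recycle K = 0.238×378.29 = 90.033 kg/s.
Combined feed B = 667 + 90.033 = 757.03 kg/s.
Overhead C = B − D = 757.03 − 378.29 = 378.74 kg/s.

378.7 kg/s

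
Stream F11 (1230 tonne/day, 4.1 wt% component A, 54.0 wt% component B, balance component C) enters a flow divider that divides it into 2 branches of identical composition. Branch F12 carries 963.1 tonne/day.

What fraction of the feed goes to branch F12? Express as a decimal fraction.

0.783

Fraction to F12 = 963.1/1230 = 0.7830.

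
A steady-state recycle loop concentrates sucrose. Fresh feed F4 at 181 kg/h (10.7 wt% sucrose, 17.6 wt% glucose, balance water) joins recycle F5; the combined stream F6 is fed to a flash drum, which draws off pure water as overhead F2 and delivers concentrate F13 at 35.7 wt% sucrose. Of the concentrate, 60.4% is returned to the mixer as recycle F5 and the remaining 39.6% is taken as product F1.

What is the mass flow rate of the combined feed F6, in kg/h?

Overall sucrose balance (none leaves overhead): sucrose in fresh feed = sucrose in product, i.e. 181×0.107 = (1−0.604)·F13·0.357.
F13 = 19.367/(0.357×0.396) = 136.99 kg/h.
Recycle F5 = 0.604×136.99 = 82.744 kg/h.
Combined feed F6 = 181 + 82.744 = 263.74 kg/h.

263.7 kg/h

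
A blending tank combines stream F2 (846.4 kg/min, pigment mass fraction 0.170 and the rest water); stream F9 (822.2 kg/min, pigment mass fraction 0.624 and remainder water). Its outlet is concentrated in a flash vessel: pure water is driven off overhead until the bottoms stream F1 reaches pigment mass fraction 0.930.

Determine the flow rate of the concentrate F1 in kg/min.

706.4 kg/min

pigment entering = 846.4×0.170 + 822.2×0.624 = 656.94 kg/min.
All pigment reports to F1, so F1 = 656.94/0.930 = 706.39 kg/min.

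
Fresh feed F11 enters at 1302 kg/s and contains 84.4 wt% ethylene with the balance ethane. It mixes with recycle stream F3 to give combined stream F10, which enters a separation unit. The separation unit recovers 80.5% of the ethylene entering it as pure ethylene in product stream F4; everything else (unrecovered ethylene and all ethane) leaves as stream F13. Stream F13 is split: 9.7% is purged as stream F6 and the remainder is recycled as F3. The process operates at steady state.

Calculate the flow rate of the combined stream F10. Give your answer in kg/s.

3428 kg/s

ethane enters only via F11 and leaves only via the purge: 1302×0.156 = 0.097×(ethane in F13), and the separation unit passes all ethane, so ethane in F10 = ethane in F13 = 2093.9 kg/s.
ethylene in F10: m_A = 1302×0.844 + (1−0.097)·(1−0.805)·m_A, so m_A = 1098.9/0.8239 = 1333.7 kg/s.
F10 = 1333.7 + 2093.9 = 3427.7 kg/s.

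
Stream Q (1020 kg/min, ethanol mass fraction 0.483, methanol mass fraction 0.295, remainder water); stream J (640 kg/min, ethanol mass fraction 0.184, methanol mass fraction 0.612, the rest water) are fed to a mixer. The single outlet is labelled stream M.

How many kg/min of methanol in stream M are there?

methanol out = methanol in = 1020×0.295 + 640×0.612 = 692.58 kg/min.

692.6 kg/min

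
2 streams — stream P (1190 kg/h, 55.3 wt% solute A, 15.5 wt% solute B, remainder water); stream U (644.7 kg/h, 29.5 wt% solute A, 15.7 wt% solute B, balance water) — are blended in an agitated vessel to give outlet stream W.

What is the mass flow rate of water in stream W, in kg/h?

700.8 kg/h

water out = water in = 1190×0.292 + 644.7×0.548 = 700.78 kg/h.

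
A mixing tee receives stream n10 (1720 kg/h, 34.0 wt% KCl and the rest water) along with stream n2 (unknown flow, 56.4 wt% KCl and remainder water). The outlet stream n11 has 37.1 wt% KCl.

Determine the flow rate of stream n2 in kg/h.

276.3 kg/h

Let n2 be the unknown flow. Total out = 1720 + n2.
KCl balance: 584.8 + 0.564·n2 = 0.371·(1720 + n2)
(0.564 − 0.371)·n2 = 0.371×1720 − 584.8 = 53.32
n2 = 53.32 / 0.193 = 276.27 kg/h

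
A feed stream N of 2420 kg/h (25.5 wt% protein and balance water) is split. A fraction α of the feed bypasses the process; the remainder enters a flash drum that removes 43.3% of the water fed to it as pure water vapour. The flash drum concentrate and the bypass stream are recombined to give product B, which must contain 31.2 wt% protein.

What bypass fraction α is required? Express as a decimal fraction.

0.434

All 2420×0.255 = 617.1 kg/h of protein reaches B, so B = 617.1/0.312 = 1977.9 kg/h and vapour = 442.12 kg/h.
The evaporator receives (1−α)·2420 of feed at 0.745 water and removes 0.433 of that water:
0.433×0.745×(1−α)×2420 = 442.12
(1−α) = 442.12/780.66 = 0.5663;  α = 0.4337.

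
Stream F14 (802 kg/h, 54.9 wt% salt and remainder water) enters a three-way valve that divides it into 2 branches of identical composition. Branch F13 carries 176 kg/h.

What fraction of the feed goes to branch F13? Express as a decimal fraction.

Fraction to F13 = 176/802 = 0.2195.

0.219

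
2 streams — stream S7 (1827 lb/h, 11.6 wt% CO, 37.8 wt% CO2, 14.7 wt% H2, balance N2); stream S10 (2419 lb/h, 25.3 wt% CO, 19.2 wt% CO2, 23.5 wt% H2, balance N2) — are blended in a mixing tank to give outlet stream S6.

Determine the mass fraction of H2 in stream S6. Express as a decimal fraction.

Total flow out = 1827 + 2419 = 4246 lb/h.
H2 in = 1827×0.147 + 2419×0.235 = 837.03 lb/h.
H2 mass fraction in S6 = 837.03/4246 = 0.1971.

0.1971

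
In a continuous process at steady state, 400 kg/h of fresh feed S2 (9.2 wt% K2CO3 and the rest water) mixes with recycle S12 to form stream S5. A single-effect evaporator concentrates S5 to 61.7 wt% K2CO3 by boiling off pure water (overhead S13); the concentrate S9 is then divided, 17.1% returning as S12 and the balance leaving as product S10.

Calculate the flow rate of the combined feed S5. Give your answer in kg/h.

Overall K2CO3 balance (none leaves overhead): K2CO3 in fresh feed = K2CO3 in product, i.e. 400×0.092 = (1−0.171)·S9·0.617.
S9 = 36.8/(0.617×0.829) = 71.946 kg/h.
Recycle S12 = 0.171×71.946 = 12.303 kg/h.
Combined feed S5 = 400 + 12.303 = 412.3 kg/h.

412.3 kg/h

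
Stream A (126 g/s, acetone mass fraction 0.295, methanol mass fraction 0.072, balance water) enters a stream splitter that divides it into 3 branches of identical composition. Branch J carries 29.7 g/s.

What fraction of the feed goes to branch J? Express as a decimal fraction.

0.236

Fraction to J = 29.7/126 = 0.2357.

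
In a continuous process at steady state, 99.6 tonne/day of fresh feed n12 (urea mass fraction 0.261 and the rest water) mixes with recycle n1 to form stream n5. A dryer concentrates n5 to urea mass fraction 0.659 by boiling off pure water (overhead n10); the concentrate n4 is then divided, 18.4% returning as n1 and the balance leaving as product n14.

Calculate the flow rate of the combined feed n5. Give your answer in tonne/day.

Overall urea balance (none leaves overhead): urea in fresh feed = urea in product, i.e. 99.6×0.261 = (1−0.184)·n4·0.659.
n4 = 25.996/(0.659×0.816) = 48.342 tonne/day.
Recycle n1 = 0.184×48.342 = 8.8949 tonne/day.
Combined feed n5 = 99.6 + 8.8949 = 108.49 tonne/day.

108.5 tonne/day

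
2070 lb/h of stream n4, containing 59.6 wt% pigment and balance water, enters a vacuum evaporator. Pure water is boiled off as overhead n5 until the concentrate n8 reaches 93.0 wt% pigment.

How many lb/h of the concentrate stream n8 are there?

1327 lb/h

pigment is conserved: 2070×0.596 = 1233.7 lb/h all reports to the concentrate.
Concentrate = 1233.7/(target fraction) = 1326.6 lb/h.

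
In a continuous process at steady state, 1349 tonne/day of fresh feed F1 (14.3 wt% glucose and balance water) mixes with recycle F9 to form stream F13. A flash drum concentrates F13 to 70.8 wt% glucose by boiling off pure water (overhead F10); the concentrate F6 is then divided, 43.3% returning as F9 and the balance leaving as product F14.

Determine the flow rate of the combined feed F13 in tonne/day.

Overall glucose balance (none leaves overhead): glucose in fresh feed = glucose in product, i.e. 1349×0.143 = (1−0.433)·F6·0.708.
F6 = 192.91/(0.708×0.567) = 480.54 tonne/day.
Recycle F9 = 0.433×480.54 = 208.07 tonne/day.
Combined feed F13 = 1349 + 208.07 = 1557.1 tonne/day.

1557 tonne/day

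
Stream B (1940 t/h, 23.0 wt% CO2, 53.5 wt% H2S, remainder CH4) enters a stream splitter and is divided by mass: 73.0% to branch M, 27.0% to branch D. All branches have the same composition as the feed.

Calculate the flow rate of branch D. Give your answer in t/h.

Branch D flow = 0.270×1940 = 523.8 t/h.

523.8 t/h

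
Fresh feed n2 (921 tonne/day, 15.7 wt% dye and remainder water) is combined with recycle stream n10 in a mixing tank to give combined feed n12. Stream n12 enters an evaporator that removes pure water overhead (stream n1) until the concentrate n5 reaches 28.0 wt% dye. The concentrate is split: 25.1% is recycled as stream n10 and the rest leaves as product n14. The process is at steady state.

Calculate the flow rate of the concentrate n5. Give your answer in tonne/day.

689.5 tonne/day

Overall dye balance (none leaves overhead): dye in fresh feed = dye in product, i.e. 921×0.157 = (1−0.251)·n5·0.280.
n5 = 144.6/(0.280×0.749) = 689.48 tonne/day.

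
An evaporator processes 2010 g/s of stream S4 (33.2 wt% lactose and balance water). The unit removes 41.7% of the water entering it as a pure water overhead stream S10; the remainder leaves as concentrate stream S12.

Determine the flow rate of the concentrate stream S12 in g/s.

water entering = 2010×0.668 = 1342.7 g/s; overhead removed = 0.417×1342.7 = 559.9 g/s.
Concentrate = 2010 − 559.9 = 1450.1 g/s.

1450 g/s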